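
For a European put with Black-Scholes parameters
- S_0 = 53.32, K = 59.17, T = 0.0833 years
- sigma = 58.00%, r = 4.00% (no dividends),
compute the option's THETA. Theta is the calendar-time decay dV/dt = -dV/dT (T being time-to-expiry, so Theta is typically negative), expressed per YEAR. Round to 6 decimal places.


Answer: Theta = -16.909700

Derivation:
d1 = -0.5182860940; d2 = -0.6856841824
phi(d1) = 0.3488027263; exp(-qT) = 1.0000000000; exp(-rT) = 0.9966735450
Theta = -S*exp(-qT)*phi(d1)*sigma/(2*sqrt(T)) + r*K*exp(-rT)*N(-d2) - q*S*exp(-qT)*N(-d1)
N(-d1) = 0.6978706631; N(-d2) = 0.7535438583; sqrt(T) = 0.2886173938
Term 1 = -53.3200 * 1.0000000000 * 0.3488027263 * 0.5800 / (2 * 0.2886173938) = -18.6872548644
Term 2 = 0.0400 * 59.1700 * 0.9966735450 * 0.7535438583 = 1.7775549126
Term 3 = 0 (no dividend yield, q = 0)
Theta = -18.6872548644 + (1.7775549126) + (0.0000000000) = -16.909700


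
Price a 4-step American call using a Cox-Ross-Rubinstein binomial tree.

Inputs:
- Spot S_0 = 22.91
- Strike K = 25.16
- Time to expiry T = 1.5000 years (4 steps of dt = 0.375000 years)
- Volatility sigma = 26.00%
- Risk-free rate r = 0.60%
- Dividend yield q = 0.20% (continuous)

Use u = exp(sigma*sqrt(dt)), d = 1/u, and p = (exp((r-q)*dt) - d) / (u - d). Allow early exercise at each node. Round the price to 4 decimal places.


dt = T/N = 0.375000
u = exp(sigma*sqrt(dt)) = 1.172592; d = 1/u = 0.852811
p = (exp((r-q)*dt) - d) / (u - d) = 0.464974
Discount per step: exp(-r*dt) = 0.997753
Stock lattice S(k, i) with i counting down-moves:
  k=0: S(0,0) = 22.9100
  k=1: S(1,0) = 26.8641; S(1,1) = 19.5379
  k=2: S(2,0) = 31.5006; S(2,1) = 22.9100; S(2,2) = 16.6622
  k=3: S(3,0) = 36.9374; S(3,1) = 26.8641; S(3,2) = 19.5379; S(3,3) = 14.2097
  k=4: S(4,0) = 43.3125; S(4,1) = 31.5006; S(4,2) = 22.9100; S(4,3) = 16.6622; S(4,4) = 12.1182
Terminal payoffs V(N, i) = max(S_T - K, 0):
  V(4,0) = 18.152481; V(4,1) = 6.340618; V(4,2) = 0.000000; V(4,3) = 0.000000; V(4,4) = 0.000000
Backward induction: V(k, i) = exp(-r*dt) * [p * V(k+1, i) + (1-p) * V(k+1, i+1)]; then take max(V_cont, immediate exercise) for American.
  V(3,0) = exp(-r*dt) * [p*18.152481 + (1-p)*6.340618] = 11.806232; exercise = 11.777378; V(3,0) = max -> 11.806232
  V(3,1) = exp(-r*dt) * [p*6.340618 + (1-p)*0.000000] = 2.941596; exercise = 1.704087; V(3,1) = max -> 2.941596
  V(3,2) = exp(-r*dt) * [p*0.000000 + (1-p)*0.000000] = 0.000000; exercise = 0.000000; V(3,2) = max -> 0.000000
  V(3,3) = exp(-r*dt) * [p*0.000000 + (1-p)*0.000000] = 0.000000; exercise = 0.000000; V(3,3) = max -> 0.000000
  V(2,0) = exp(-r*dt) * [p*11.806232 + (1-p)*2.941596] = 7.047545; exercise = 6.340618; V(2,0) = max -> 7.047545
  V(2,1) = exp(-r*dt) * [p*2.941596 + (1-p)*0.000000] = 1.364691; exercise = 0.000000; V(2,1) = max -> 1.364691
  V(2,2) = exp(-r*dt) * [p*0.000000 + (1-p)*0.000000] = 0.000000; exercise = 0.000000; V(2,2) = max -> 0.000000
  V(1,0) = exp(-r*dt) * [p*7.047545 + (1-p)*1.364691] = 3.998064; exercise = 1.704087; V(1,0) = max -> 3.998064
  V(1,1) = exp(-r*dt) * [p*1.364691 + (1-p)*0.000000] = 0.633120; exercise = 0.000000; V(1,1) = max -> 0.633120
  V(0,0) = exp(-r*dt) * [p*3.998064 + (1-p)*0.633120] = 2.192792; exercise = 0.000000; V(0,0) = max -> 2.192792

Answer: Price = V(0,0) = 2.1928


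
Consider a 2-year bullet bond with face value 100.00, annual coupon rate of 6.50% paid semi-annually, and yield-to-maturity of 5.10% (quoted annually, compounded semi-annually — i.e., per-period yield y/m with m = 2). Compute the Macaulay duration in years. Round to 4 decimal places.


Coupon per period c = face * coupon_rate / m = 3.250000
Periods per year m = 2; per-period yield y/m = 0.025500
Number of cashflows N = 4
Cashflows (t years, CF_t, discount factor 1/(1+y/m)^(m*t), PV):
  t = 0.5000: CF_t = 3.250000, DF = 0.975134, PV = 3.169186
  t = 1.0000: CF_t = 3.250000, DF = 0.950886, PV = 3.090381
  t = 1.5000: CF_t = 3.250000, DF = 0.927242, PV = 3.013536
  t = 2.0000: CF_t = 103.250000, DF = 0.904185, PV = 93.357111
Price P = sum_t PV_t = 102.630213
Macaulay numerator sum_t t * PV_t:
  t * PV_t at t = 0.5000: 1.584593
  t * PV_t at t = 1.0000: 3.090381
  t * PV_t at t = 1.5000: 4.520304
  t * PV_t at t = 2.0000: 186.714221
Macaulay duration D = (sum_t t * PV_t) / P = 195.909499 / 102.630213 = 1.908887

Answer: Macaulay duration = 1.9089 years


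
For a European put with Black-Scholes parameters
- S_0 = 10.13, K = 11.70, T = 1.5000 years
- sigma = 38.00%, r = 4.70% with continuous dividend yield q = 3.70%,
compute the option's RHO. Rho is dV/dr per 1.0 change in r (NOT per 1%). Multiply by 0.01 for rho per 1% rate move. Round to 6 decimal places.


d1 = -0.0446656366; d2 = -0.5100686877
phi(d1) = 0.3985445301; exp(-qT) = 0.9460120237; exp(-rT) = 0.9319277395
N(-d2) = 0.6949983294
Rho = -K*T*exp(-rT)*N(-d2) = -11.7000 * 1.5000 * 0.9319277395 * 0.6949983294 = -11.366928

Answer: Rho = -11.366928


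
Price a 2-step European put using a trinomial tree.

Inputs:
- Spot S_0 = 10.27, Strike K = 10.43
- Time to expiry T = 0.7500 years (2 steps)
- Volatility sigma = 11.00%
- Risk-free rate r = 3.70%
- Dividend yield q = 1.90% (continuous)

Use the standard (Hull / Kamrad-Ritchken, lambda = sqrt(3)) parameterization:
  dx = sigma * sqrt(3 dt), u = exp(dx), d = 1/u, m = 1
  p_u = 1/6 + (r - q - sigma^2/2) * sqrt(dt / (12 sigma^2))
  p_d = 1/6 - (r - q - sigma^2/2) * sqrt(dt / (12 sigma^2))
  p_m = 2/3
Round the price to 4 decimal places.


dt = T/N = 0.375000; dx = sigma*sqrt(3*dt) = 0.116673
u = exp(dx) = 1.123751; d = 1/u = 0.889876
p_u = 0.185871, p_m = 0.666667, p_d = 0.147462
Discount per step: exp(-r*dt) = 0.986221
Stock lattice S(k, j) with j the centered position index:
  k=0: S(0,+0) = 10.2700
  k=1: S(1,-1) = 9.1390; S(1,+0) = 10.2700; S(1,+1) = 11.5409
  k=2: S(2,-2) = 8.1326; S(2,-1) = 9.1390; S(2,+0) = 10.2700; S(2,+1) = 11.5409; S(2,+2) = 12.9691
Terminal payoffs V(N, j) = max(K - S_T, 0):
  V(2,-2) = 2.297391; V(2,-1) = 1.290969; V(2,+0) = 0.160000; V(2,+1) = 0.000000; V(2,+2) = 0.000000
Backward induction: V(k, j) = exp(-r*dt) * [p_u * V(k+1, j+1) + p_m * V(k+1, j) + p_d * V(k+1, j-1)]
  V(1,-1) = exp(-r*dt) * [p_u*0.160000 + p_m*1.290969 + p_d*2.297391] = 1.212227
  V(1,+0) = exp(-r*dt) * [p_u*0.000000 + p_m*0.160000 + p_d*1.290969] = 0.292943
  V(1,+1) = exp(-r*dt) * [p_u*0.000000 + p_m*0.000000 + p_d*0.160000] = 0.023269
  V(0,+0) = exp(-r*dt) * [p_u*0.023269 + p_m*0.292943 + p_d*1.212227] = 0.373164

Answer: Price = V(0,0) = 0.3732


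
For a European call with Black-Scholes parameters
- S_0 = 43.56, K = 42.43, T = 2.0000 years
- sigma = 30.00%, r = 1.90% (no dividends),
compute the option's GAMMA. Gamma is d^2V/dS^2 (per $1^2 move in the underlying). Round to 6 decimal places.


Answer: Gamma = 0.020206

Derivation:
d1 = 0.3636500242; d2 = -0.0606140445
phi(d1) = 0.3734171188; exp(-qT) = 1.0000000000; exp(-rT) = 0.9627129409
Gamma = exp(-qT) * phi(d1) / (S * sigma * sqrt(T)) = 1.0000000000 * 0.3734171188 / (43.5600 * 0.3000 * 1.4142135624) = 0.020206


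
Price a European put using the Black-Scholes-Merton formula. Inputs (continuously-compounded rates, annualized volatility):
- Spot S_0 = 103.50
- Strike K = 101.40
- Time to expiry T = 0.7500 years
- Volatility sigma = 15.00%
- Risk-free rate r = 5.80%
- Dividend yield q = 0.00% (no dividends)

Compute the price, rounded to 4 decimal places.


d1 = (ln(S/K) + (r - q + 0.5*sigma^2) * T) / (sigma * sqrt(T)) = 0.55761275
d2 = d1 - sigma * sqrt(T) = 0.42770894
exp(-rT) = 0.95743255; exp(-qT) = 1.00000000
P = K * exp(-rT) * N(-d2) - S_0 * exp(-qT) * N(-d1)
N(-d1) = 0.28855442; N(-d2) = 0.33443152
P = 101.4000 * 0.95743255 * 0.33443152 - 103.5000 * 1.00000000 * 0.28855442 = 2.6025

Answer: Price = 2.6025


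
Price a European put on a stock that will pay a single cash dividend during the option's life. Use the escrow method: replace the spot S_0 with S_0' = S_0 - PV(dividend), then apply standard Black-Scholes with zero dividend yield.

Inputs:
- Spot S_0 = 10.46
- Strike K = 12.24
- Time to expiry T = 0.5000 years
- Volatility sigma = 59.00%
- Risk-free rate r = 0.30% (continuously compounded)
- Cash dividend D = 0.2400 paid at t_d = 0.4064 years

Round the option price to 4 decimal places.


Answer: Price = 3.0196

Derivation:
PV(D) = D * exp(-r * t_d) = 0.2400 * 0.99878154 = 0.23970757
S_0' = S_0 - PV(D) = 10.4600 - 0.23970757 = 10.22029243
d1 = (ln(S_0'/K) + (r + sigma^2/2)*T) / (sigma*sqrt(T)) = -0.22006381
d2 = d1 - sigma*sqrt(T) = -0.63725681
exp(-rT) = 0.99850112
N(-d1) = 0.58708927; N(-d2) = 0.73802121
P = K * exp(-rT) * N(-d2) - S_0' * N(-d1) = 12.2400 * 0.99850112 * 0.73802121 - 10.22029243 * 0.58708927 = 3.0196


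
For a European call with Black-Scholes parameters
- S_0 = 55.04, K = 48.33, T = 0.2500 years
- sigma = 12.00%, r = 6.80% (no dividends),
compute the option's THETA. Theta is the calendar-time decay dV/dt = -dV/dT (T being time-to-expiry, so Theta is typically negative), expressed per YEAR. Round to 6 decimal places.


d1 = 2.4801284628; d2 = 2.4201284628
phi(d1) = 0.0184174420; exp(-qT) = 1.0000000000; exp(-rT) = 0.9831436846
Theta = -S*exp(-qT)*phi(d1)*sigma/(2*sqrt(T)) - r*K*exp(-rT)*N(d2) + q*S*exp(-qT)*N(d1)
N(d1) = 0.9934332472; N(d2) = 0.9922424875; sqrt(T) = 0.5000000000
Term 1 = -55.0400 * 1.0000000000 * 0.0184174420 * 0.1200 / (2 * 0.5000000000) = -0.1216435209
Term 2 = -0.0680 * 48.3300 * 0.9831436846 * 0.9922424875 = -3.2059778764
Term 3 = 0 (no dividend yield, q = 0)
Theta = -0.1216435209 + (-3.2059778764) + (0.0000000000) = -3.327621

Answer: Theta = -3.327621


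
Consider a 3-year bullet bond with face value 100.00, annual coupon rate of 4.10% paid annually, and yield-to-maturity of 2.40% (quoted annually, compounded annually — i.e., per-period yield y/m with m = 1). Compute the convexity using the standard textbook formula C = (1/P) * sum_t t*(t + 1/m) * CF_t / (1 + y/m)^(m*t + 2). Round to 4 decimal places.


Answer: Convexity = 10.8666

Derivation:
Coupon per period c = face * coupon_rate / m = 4.100000
Periods per year m = 1; per-period yield y/m = 0.024000
Number of cashflows N = 3
Cashflows (t years, CF_t, discount factor 1/(1+y/m)^(m*t), PV):
  t = 1.0000: CF_t = 4.100000, DF = 0.976562, PV = 4.003906
  t = 2.0000: CF_t = 4.100000, DF = 0.953674, PV = 3.910065
  t = 3.0000: CF_t = 104.100000, DF = 0.931323, PV = 96.950680
Price P = sum_t PV_t = 104.864651
Convexity numerator sum_t t*(t + 1/m) * CF_t / (1+y/m)^(m*t + 2):
  t = 1.0000: term = 7.636845
  t = 2.0000: term = 22.373570
  t = 3.0000: term = 1109.512482
Convexity = (1/P) * sum = 1139.522897 / 104.864651 = 10.866606


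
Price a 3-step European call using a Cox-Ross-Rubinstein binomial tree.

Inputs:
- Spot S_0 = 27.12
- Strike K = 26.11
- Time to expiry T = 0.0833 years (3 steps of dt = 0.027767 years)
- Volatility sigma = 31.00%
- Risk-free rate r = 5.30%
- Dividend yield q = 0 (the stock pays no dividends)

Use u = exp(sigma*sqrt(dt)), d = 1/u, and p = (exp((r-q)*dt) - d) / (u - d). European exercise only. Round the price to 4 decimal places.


dt = T/N = 0.027767
u = exp(sigma*sqrt(dt)) = 1.053014; d = 1/u = 0.949655
p = (exp((r-q)*dt) - d) / (u - d) = 0.501337
Discount per step: exp(-r*dt) = 0.998529
Stock lattice S(k, i) with i counting down-moves:
  k=0: S(0,0) = 27.1200
  k=1: S(1,0) = 28.5577; S(1,1) = 25.7546
  k=2: S(2,0) = 30.0717; S(2,1) = 27.1200; S(2,2) = 24.4580
  k=3: S(3,0) = 31.6659; S(3,1) = 28.5577; S(3,2) = 25.7546; S(3,3) = 23.2267
Terminal payoffs V(N, i) = max(S_T - K, 0):
  V(3,0) = 5.555902; V(3,1) = 2.447734; V(3,2) = 0.000000; V(3,3) = 0.000000
Backward induction: V(k, i) = exp(-r*dt) * [p * V(k+1, i) + (1-p) * V(k+1, i+1)].
  V(2,0) = exp(-r*dt) * [p*5.555902 + (1-p)*2.447734] = 4.000084
  V(2,1) = exp(-r*dt) * [p*2.447734 + (1-p)*0.000000] = 1.225336
  V(2,2) = exp(-r*dt) * [p*0.000000 + (1-p)*0.000000] = 0.000000
  V(1,0) = exp(-r*dt) * [p*4.000084 + (1-p)*1.225336] = 2.612573
  V(1,1) = exp(-r*dt) * [p*1.225336 + (1-p)*0.000000] = 0.613403
  V(0,0) = exp(-r*dt) * [p*2.612573 + (1-p)*0.613403] = 1.613286

Answer: Price = V(0,0) = 1.6133


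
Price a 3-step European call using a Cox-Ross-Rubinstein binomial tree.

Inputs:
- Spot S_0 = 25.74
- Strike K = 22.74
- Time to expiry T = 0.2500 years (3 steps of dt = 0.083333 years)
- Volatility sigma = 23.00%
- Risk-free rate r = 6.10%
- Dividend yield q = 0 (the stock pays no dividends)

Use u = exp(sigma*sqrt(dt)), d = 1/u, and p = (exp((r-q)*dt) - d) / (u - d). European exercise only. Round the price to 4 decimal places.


Answer: Price = V(0,0) = 3.5218

Derivation:
dt = T/N = 0.083333
u = exp(sigma*sqrt(dt)) = 1.068649; d = 1/u = 0.935761
p = (exp((r-q)*dt) - d) / (u - d) = 0.521757
Discount per step: exp(-r*dt) = 0.994930
Stock lattice S(k, i) with i counting down-moves:
  k=0: S(0,0) = 25.7400
  k=1: S(1,0) = 27.5070; S(1,1) = 24.0865
  k=2: S(2,0) = 29.3954; S(2,1) = 25.7400; S(2,2) = 22.5392
  k=3: S(3,0) = 31.4133; S(3,1) = 27.5070; S(3,2) = 24.0865; S(3,3) = 21.0913
Terminal payoffs V(N, i) = max(S_T - K, 0):
  V(3,0) = 8.673321; V(3,1) = 4.767027; V(3,2) = 1.346486; V(3,3) = 0.000000
Backward induction: V(k, i) = exp(-r*dt) * [p * V(k+1, i) + (1-p) * V(k+1, i+1)].
  V(2,0) = exp(-r*dt) * [p*8.673321 + (1-p)*4.767027] = 6.770659
  V(2,1) = exp(-r*dt) * [p*4.767027 + (1-p)*1.346486] = 3.115302
  V(2,2) = exp(-r*dt) * [p*1.346486 + (1-p)*0.000000] = 0.698977
  V(1,0) = exp(-r*dt) * [p*6.770659 + (1-p)*3.115302] = 4.997045
  V(1,1) = exp(-r*dt) * [p*3.115302 + (1-p)*0.698977] = 1.949775
  V(0,0) = exp(-r*dt) * [p*4.997045 + (1-p)*1.949775] = 3.521763


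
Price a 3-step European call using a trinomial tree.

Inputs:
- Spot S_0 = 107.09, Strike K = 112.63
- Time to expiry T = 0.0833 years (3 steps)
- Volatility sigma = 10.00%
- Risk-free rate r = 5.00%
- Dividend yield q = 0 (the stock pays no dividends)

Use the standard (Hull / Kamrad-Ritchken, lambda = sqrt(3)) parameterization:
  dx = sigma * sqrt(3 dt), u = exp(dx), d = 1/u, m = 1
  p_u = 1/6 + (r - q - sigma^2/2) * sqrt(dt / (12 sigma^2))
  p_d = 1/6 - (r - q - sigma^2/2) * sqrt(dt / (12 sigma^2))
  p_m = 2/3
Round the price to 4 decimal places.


dt = T/N = 0.027767; dx = sigma*sqrt(3*dt) = 0.028862
u = exp(dx) = 1.029282; d = 1/u = 0.971551
p_u = 0.188313, p_m = 0.666667, p_d = 0.145020
Discount per step: exp(-r*dt) = 0.998613
Stock lattice S(k, j) with j the centered position index:
  k=0: S(0,+0) = 107.0900
  k=1: S(1,-1) = 104.0434; S(1,+0) = 107.0900; S(1,+1) = 110.2258
  k=2: S(2,-2) = 101.0834; S(2,-1) = 104.0434; S(2,+0) = 107.0900; S(2,+1) = 110.2258; S(2,+2) = 113.4535
  k=3: S(3,-3) = 98.2077; S(3,-2) = 101.0834; S(3,-1) = 104.0434; S(3,+0) = 107.0900; S(3,+1) = 110.2258; S(3,+2) = 113.4535; S(3,+3) = 116.7757
Terminal payoffs V(N, j) = max(S_T - K, 0):
  V(3,-3) = 0.000000; V(3,-2) = 0.000000; V(3,-1) = 0.000000; V(3,+0) = 0.000000; V(3,+1) = 0.000000; V(3,+2) = 0.823502; V(3,+3) = 4.145679
Backward induction: V(k, j) = exp(-r*dt) * [p_u * V(k+1, j+1) + p_m * V(k+1, j) + p_d * V(k+1, j-1)]
  V(2,-2) = exp(-r*dt) * [p_u*0.000000 + p_m*0.000000 + p_d*0.000000] = 0.000000
  V(2,-1) = exp(-r*dt) * [p_u*0.000000 + p_m*0.000000 + p_d*0.000000] = 0.000000
  V(2,+0) = exp(-r*dt) * [p_u*0.000000 + p_m*0.000000 + p_d*0.000000] = 0.000000
  V(2,+1) = exp(-r*dt) * [p_u*0.823502 + p_m*0.000000 + p_d*0.000000] = 0.154861
  V(2,+2) = exp(-r*dt) * [p_u*4.145679 + p_m*0.823502 + p_d*0.000000] = 1.327842
  V(1,-1) = exp(-r*dt) * [p_u*0.000000 + p_m*0.000000 + p_d*0.000000] = 0.000000
  V(1,+0) = exp(-r*dt) * [p_u*0.154861 + p_m*0.000000 + p_d*0.000000] = 0.029122
  V(1,+1) = exp(-r*dt) * [p_u*1.327842 + p_m*0.154861 + p_d*0.000000] = 0.352800
  V(0,+0) = exp(-r*dt) * [p_u*0.352800 + p_m*0.029122 + p_d*0.000000] = 0.085732

Answer: Price = V(0,0) = 0.0857


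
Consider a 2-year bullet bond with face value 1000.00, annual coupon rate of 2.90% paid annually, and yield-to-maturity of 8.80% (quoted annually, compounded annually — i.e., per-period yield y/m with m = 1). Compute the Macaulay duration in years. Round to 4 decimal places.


Coupon per period c = face * coupon_rate / m = 29.000000
Periods per year m = 1; per-period yield y/m = 0.088000
Number of cashflows N = 2
Cashflows (t years, CF_t, discount factor 1/(1+y/m)^(m*t), PV):
  t = 1.0000: CF_t = 29.000000, DF = 0.919118, PV = 26.654412
  t = 2.0000: CF_t = 1029.000000, DF = 0.844777, PV = 869.275789
Price P = sum_t PV_t = 895.930201
Macaulay numerator sum_t t * PV_t:
  t * PV_t at t = 1.0000: 26.654412
  t * PV_t at t = 2.0000: 1738.551579
Macaulay duration D = (sum_t t * PV_t) / P = 1765.205990 / 895.930201 = 1.970249

Answer: Macaulay duration = 1.9702 years


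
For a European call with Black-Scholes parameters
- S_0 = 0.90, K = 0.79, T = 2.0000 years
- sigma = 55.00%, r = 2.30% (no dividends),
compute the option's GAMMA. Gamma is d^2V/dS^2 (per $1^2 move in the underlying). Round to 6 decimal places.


d1 = 0.6156480703; d2 = -0.1621693890
phi(d1) = 0.3300702374; exp(-qT) = 1.0000000000; exp(-rT) = 0.9550419622
Gamma = exp(-qT) * phi(d1) / (S * sigma * sqrt(T)) = 1.0000000000 * 0.3300702374 / (0.9000 * 0.5500 * 1.4142135624) = 0.471505

Answer: Gamma = 0.471505


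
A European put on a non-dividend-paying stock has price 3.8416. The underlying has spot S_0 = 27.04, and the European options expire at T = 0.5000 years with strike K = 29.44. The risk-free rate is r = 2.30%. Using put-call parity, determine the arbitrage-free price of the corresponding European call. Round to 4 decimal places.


Answer: Call price = 1.7782

Derivation:
Put-call parity: C - P = S_0 * exp(-qT) - K * exp(-rT).
S_0 * exp(-qT) = 27.0400 * 1.00000000 = 27.04000000
K * exp(-rT) = 29.4400 * 0.98856587 = 29.10337928
C = P + S*exp(-qT) - K*exp(-rT)
C = 3.8416 + 27.04000000 - 29.10337928 = 1.7782


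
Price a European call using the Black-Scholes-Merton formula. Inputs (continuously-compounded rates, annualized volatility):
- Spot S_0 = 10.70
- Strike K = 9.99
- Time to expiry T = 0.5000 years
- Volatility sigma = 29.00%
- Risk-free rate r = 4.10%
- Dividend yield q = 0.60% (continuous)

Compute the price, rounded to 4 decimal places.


d1 = (ln(S/K) + (r - q + 0.5*sigma^2) * T) / (sigma * sqrt(T)) = 0.52269406
d2 = d1 - sigma * sqrt(T) = 0.31763309
exp(-rT) = 0.97970870; exp(-qT) = 0.99700450
C = S_0 * exp(-qT) * N(d1) - K * exp(-rT) * N(d2)
N(d1) = 0.69940641; N(d2) = 0.62461837
C = 10.7000 * 0.99700450 * 0.69940641 - 9.9900 * 0.97970870 * 0.62461837 = 1.3479

Answer: Price = 1.3479


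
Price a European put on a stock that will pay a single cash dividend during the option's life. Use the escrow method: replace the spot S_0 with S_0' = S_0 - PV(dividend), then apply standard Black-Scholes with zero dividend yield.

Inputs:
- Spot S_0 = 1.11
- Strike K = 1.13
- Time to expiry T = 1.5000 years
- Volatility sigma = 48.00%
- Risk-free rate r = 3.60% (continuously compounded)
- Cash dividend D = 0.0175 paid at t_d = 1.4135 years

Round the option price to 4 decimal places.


Answer: Price = 0.2389

Derivation:
PV(D) = D * exp(-r * t_d) = 0.0175 * 0.95038701 = 0.01663177
S_0' = S_0 - PV(D) = 1.1100 - 0.01663177 = 1.09336823
d1 = (ln(S_0'/K) + (r + sigma^2/2)*T) / (sigma*sqrt(T)) = 0.32973775
d2 = d1 - sigma*sqrt(T) = -0.25813979
exp(-rT) = 0.94743211
N(-d1) = 0.37079906; N(-d2) = 0.60185049
P = K * exp(-rT) * N(-d2) - S_0' * N(-d1) = 1.1300 * 0.94743211 * 0.60185049 - 1.09336823 * 0.37079906 = 0.2389


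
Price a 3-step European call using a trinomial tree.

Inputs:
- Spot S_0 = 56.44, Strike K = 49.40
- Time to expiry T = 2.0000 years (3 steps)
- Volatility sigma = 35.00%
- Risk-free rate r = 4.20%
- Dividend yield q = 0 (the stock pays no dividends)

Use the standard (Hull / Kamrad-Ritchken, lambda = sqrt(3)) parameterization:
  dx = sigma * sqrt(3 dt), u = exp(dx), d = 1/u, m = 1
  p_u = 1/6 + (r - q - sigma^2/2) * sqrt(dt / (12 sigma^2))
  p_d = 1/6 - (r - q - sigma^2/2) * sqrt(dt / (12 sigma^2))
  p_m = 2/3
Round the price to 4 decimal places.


dt = T/N = 0.666667; dx = sigma*sqrt(3*dt) = 0.494975
u = exp(dx) = 1.640457; d = 1/u = 0.609586
p_u = 0.153703, p_m = 0.666667, p_d = 0.179630
Discount per step: exp(-r*dt) = 0.972388
Stock lattice S(k, j) with j the centered position index:
  k=0: S(0,+0) = 56.4400
  k=1: S(1,-1) = 34.4051; S(1,+0) = 56.4400; S(1,+1) = 92.5874
  k=2: S(2,-2) = 20.9728; S(2,-1) = 34.4051; S(2,+0) = 56.4400; S(2,+1) = 92.5874; S(2,+2) = 151.8856
  k=3: S(3,-3) = 12.7848; S(3,-2) = 20.9728; S(3,-1) = 34.4051; S(3,+0) = 56.4400; S(3,+1) = 92.5874; S(3,+2) = 151.8856; S(3,+3) = 249.1618
Terminal payoffs V(N, j) = max(S_T - K, 0):
  V(3,-3) = 0.000000; V(3,-2) = 0.000000; V(3,-1) = 0.000000; V(3,+0) = 7.040000; V(3,+1) = 43.187382; V(3,+2) = 102.485602; V(3,+3) = 199.761771
Backward induction: V(k, j) = exp(-r*dt) * [p_u * V(k+1, j+1) + p_m * V(k+1, j) + p_d * V(k+1, j-1)]
  V(2,-2) = exp(-r*dt) * [p_u*0.000000 + p_m*0.000000 + p_d*0.000000] = 0.000000
  V(2,-1) = exp(-r*dt) * [p_u*7.040000 + p_m*0.000000 + p_d*0.000000] = 1.052192
  V(2,+0) = exp(-r*dt) * [p_u*43.187382 + p_m*7.040000 + p_d*0.000000] = 11.018488
  V(2,+1) = exp(-r*dt) * [p_u*102.485602 + p_m*43.187382 + p_d*7.040000] = 44.543686
  V(2,+2) = exp(-r*dt) * [p_u*199.761771 + p_m*102.485602 + p_d*43.187382] = 103.836967
  V(1,-1) = exp(-r*dt) * [p_u*11.018488 + p_m*1.052192 + p_d*0.000000] = 2.328905
  V(1,+0) = exp(-r*dt) * [p_u*44.543686 + p_m*11.018488 + p_d*1.052192] = 13.984077
  V(1,+1) = exp(-r*dt) * [p_u*103.836967 + p_m*44.543686 + p_d*11.018488] = 46.319820
  V(0,+0) = exp(-r*dt) * [p_u*46.319820 + p_m*13.984077 + p_d*2.328905] = 16.395009

Answer: Price = V(0,0) = 16.3950


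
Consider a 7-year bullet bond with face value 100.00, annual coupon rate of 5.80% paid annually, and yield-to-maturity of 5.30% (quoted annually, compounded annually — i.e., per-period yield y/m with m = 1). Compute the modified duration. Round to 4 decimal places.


Coupon per period c = face * coupon_rate / m = 5.800000
Periods per year m = 1; per-period yield y/m = 0.053000
Number of cashflows N = 7
Cashflows (t years, CF_t, discount factor 1/(1+y/m)^(m*t), PV):
  t = 1.0000: CF_t = 5.800000, DF = 0.949668, PV = 5.508072
  t = 2.0000: CF_t = 5.800000, DF = 0.901869, PV = 5.230838
  t = 3.0000: CF_t = 5.800000, DF = 0.856475, PV = 4.967557
  t = 4.0000: CF_t = 5.800000, DF = 0.813367, PV = 4.717528
  t = 5.0000: CF_t = 5.800000, DF = 0.772428, PV = 4.480084
  t = 6.0000: CF_t = 5.800000, DF = 0.733550, PV = 4.254591
  t = 7.0000: CF_t = 105.800000, DF = 0.696629, PV = 73.703323
Price P = sum_t PV_t = 102.861993
First compute Macaulay numerator sum_t t * PV_t:
  t * PV_t at t = 1.0000: 5.508072
  t * PV_t at t = 2.0000: 10.461676
  t * PV_t at t = 3.0000: 14.902672
  t * PV_t at t = 4.0000: 18.870113
  t * PV_t at t = 5.0000: 22.400419
  t * PV_t at t = 6.0000: 25.527543
  t * PV_t at t = 7.0000: 515.923262
Macaulay duration D = 613.593756 / 102.861993 = 5.965214
Modified duration = D / (1 + y/m) = 5.965214 / (1 + 0.053000) = 5.664970

Answer: Modified duration = 5.6650


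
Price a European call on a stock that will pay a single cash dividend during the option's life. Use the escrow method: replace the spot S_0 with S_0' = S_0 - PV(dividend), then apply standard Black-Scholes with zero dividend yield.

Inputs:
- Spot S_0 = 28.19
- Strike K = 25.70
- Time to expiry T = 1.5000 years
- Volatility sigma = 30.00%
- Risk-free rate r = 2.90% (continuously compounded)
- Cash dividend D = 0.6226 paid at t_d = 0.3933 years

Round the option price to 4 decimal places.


PV(D) = D * exp(-r * t_d) = 0.6226 * 0.98865910 = 0.61553915
S_0' = S_0 - PV(D) = 28.1900 - 0.61553915 = 27.57446085
d1 = (ln(S_0'/K) + (r + sigma^2/2)*T) / (sigma*sqrt(T)) = 0.49370560
d2 = d1 - sigma*sqrt(T) = 0.12628214
exp(-rT) = 0.95743255
N(d1) = 0.68924295; N(d2) = 0.55024570
C = S_0' * N(d1) - K * exp(-rT) * N(d2) = 27.57446085 * 0.68924295 - 25.7000 * 0.95743255 * 0.55024570 = 5.4661

Answer: Price = 5.4661


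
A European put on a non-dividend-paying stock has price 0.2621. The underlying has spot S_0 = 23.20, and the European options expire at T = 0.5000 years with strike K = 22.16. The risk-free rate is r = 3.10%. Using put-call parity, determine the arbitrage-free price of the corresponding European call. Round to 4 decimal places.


Answer: Call price = 1.6429

Derivation:
Put-call parity: C - P = S_0 * exp(-qT) - K * exp(-rT).
S_0 * exp(-qT) = 23.2000 * 1.00000000 = 23.20000000
K * exp(-rT) = 22.1600 * 0.98461951 = 21.81916827
C = P + S*exp(-qT) - K*exp(-rT)
C = 0.2621 + 23.20000000 - 21.81916827 = 1.6429


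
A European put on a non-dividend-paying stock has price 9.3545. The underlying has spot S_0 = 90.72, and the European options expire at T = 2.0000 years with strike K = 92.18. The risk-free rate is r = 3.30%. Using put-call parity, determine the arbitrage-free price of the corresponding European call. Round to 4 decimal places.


Put-call parity: C - P = S_0 * exp(-qT) - K * exp(-rT).
S_0 * exp(-qT) = 90.7200 * 1.00000000 = 90.72000000
K * exp(-rT) = 92.1800 * 0.93613086 = 86.29254307
C = P + S*exp(-qT) - K*exp(-rT)
C = 9.3545 + 90.72000000 - 86.29254307 = 13.7820

Answer: Call price = 13.7820


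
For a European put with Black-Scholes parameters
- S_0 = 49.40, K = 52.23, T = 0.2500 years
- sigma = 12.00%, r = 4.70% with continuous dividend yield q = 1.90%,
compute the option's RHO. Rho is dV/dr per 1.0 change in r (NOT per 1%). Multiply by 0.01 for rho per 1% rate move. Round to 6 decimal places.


d1 = -0.7817769709; d2 = -0.8417769709
phi(d1) = 0.2938969306; exp(-qT) = 0.9952612634; exp(-rT) = 0.9883187617
N(-d2) = 0.8000435977
Rho = -K*T*exp(-rT)*N(-d2) = -52.2300 * 0.2500 * 0.9883187617 * 0.8000435977 = -10.324540

Answer: Rho = -10.324540


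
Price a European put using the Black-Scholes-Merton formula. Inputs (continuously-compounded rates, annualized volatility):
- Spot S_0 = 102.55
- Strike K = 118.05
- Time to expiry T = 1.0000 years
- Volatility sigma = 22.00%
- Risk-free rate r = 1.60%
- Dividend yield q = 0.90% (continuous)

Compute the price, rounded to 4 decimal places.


Answer: Price = 18.5121

Derivation:
d1 = (ln(S/K) + (r - q + 0.5*sigma^2) * T) / (sigma * sqrt(T)) = -0.49798990
d2 = d1 - sigma * sqrt(T) = -0.71798990
exp(-rT) = 0.98412732; exp(-qT) = 0.99104038
P = K * exp(-rT) * N(-d2) - S_0 * exp(-qT) * N(-d1)
N(-d1) = 0.69075442; N(-d2) = 0.76361824
P = 118.0500 * 0.98412732 * 0.76361824 - 102.5500 * 0.99104038 * 0.69075442 = 18.5121


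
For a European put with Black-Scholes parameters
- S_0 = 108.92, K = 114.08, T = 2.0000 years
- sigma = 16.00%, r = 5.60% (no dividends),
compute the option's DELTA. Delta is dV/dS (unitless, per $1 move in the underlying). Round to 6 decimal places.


Answer: Delta = -0.343271

Derivation:
d1 = 0.4035534023; d2 = 0.1772792323
phi(d1) = 0.3677447456; exp(-qT) = 1.0000000000; exp(-rT) = 0.8940442575
N(-d1) = 0.3432705788
Delta = -exp(-qT) * N(-d1) = -1.0000000000 * 0.3432705788 = -0.343271


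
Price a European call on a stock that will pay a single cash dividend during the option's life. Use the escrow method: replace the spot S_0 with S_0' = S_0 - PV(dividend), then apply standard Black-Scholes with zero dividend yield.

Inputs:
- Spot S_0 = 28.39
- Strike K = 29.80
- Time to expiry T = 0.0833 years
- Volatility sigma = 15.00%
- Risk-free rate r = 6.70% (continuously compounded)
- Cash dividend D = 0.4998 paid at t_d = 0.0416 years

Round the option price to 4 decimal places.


Answer: Price = 0.0456

Derivation:
PV(D) = D * exp(-r * t_d) = 0.4998 * 0.99721668 = 0.49840890
S_0' = S_0 - PV(D) = 28.3900 - 0.49840890 = 27.89159110
d1 = (ln(S_0'/K) + (r + sigma^2/2)*T) / (sigma*sqrt(T)) = -1.37817795
d2 = d1 - sigma*sqrt(T) = -1.42147056
exp(-rT) = 0.99443445
N(d1) = 0.08407418; N(d2) = 0.07759000
C = S_0' * N(d1) - K * exp(-rT) * N(d2) = 27.89159110 * 0.08407418 - 29.8000 * 0.99443445 * 0.07759000 = 0.0456


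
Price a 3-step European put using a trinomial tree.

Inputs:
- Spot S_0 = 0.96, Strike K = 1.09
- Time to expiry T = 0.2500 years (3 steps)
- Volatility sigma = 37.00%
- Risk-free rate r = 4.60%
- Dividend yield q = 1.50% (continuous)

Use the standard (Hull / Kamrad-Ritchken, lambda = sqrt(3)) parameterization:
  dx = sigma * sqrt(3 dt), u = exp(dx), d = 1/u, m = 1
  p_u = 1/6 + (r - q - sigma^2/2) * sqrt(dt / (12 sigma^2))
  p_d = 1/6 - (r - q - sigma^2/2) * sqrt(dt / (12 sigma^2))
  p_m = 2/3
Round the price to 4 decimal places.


dt = T/N = 0.083333; dx = sigma*sqrt(3*dt) = 0.185000
u = exp(dx) = 1.203218; d = 1/u = 0.831104
p_u = 0.158232, p_m = 0.666667, p_d = 0.175101
Discount per step: exp(-r*dt) = 0.996174
Stock lattice S(k, j) with j the centered position index:
  k=0: S(0,+0) = 0.9600
  k=1: S(1,-1) = 0.7979; S(1,+0) = 0.9600; S(1,+1) = 1.1551
  k=2: S(2,-2) = 0.6631; S(2,-1) = 0.7979; S(2,+0) = 0.9600; S(2,+1) = 1.1551; S(2,+2) = 1.3898
  k=3: S(3,-3) = 0.5511; S(3,-2) = 0.6631; S(3,-1) = 0.7979; S(3,+0) = 0.9600; S(3,+1) = 1.1551; S(3,+2) = 1.3898; S(3,+3) = 1.6723
Terminal payoffs V(N, j) = max(K - S_T, 0):
  V(3,-3) = 0.538891; V(3,-2) = 0.426895; V(3,-1) = 0.292140; V(3,+0) = 0.130000; V(3,+1) = 0.000000; V(3,+2) = 0.000000; V(3,+3) = 0.000000
Backward induction: V(k, j) = exp(-r*dt) * [p_u * V(k+1, j+1) + p_m * V(k+1, j) + p_d * V(k+1, j-1)]
  V(2,-2) = exp(-r*dt) * [p_u*0.292140 + p_m*0.426895 + p_d*0.538891] = 0.423556
  V(2,-1) = exp(-r*dt) * [p_u*0.130000 + p_m*0.292140 + p_d*0.426895] = 0.288970
  V(2,+0) = exp(-r*dt) * [p_u*0.000000 + p_m*0.130000 + p_d*0.292140] = 0.137293
  V(2,+1) = exp(-r*dt) * [p_u*0.000000 + p_m*0.000000 + p_d*0.130000] = 0.022676
  V(2,+2) = exp(-r*dt) * [p_u*0.000000 + p_m*0.000000 + p_d*0.000000] = 0.000000
  V(1,-1) = exp(-r*dt) * [p_u*0.137293 + p_m*0.288970 + p_d*0.423556] = 0.287432
  V(1,+0) = exp(-r*dt) * [p_u*0.022676 + p_m*0.137293 + p_d*0.288970] = 0.145159
  V(1,+1) = exp(-r*dt) * [p_u*0.000000 + p_m*0.022676 + p_d*0.137293] = 0.039008
  V(0,+0) = exp(-r*dt) * [p_u*0.039008 + p_m*0.145159 + p_d*0.287432] = 0.152688

Answer: Price = V(0,0) = 0.1527


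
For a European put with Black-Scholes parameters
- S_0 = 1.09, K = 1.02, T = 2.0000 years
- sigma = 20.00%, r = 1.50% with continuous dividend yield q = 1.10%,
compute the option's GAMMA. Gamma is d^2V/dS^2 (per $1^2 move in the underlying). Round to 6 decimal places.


Answer: Gamma = 1.166477

Derivation:
d1 = 0.4043769342; d2 = 0.1215342218
phi(d1) = 0.3676224253; exp(-qT) = 0.9782402351; exp(-rT) = 0.9704455335
Gamma = exp(-qT) * phi(d1) / (S * sigma * sqrt(T)) = 0.9782402351 * 0.3676224253 / (1.0900 * 0.2000 * 1.4142135624) = 1.166477


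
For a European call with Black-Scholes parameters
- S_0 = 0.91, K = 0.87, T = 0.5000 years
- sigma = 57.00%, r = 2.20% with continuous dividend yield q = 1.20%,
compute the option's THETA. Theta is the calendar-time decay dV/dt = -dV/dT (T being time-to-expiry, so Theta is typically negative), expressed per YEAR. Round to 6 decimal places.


Answer: Theta = -0.140012

Derivation:
d1 = 0.3254586435; d2 = -0.0775922218
phi(d1) = 0.3783633894; exp(-qT) = 0.9940179641; exp(-rT) = 0.9890602788
Theta = -S*exp(-qT)*phi(d1)*sigma/(2*sqrt(T)) - r*K*exp(-rT)*N(d2) + q*S*exp(-qT)*N(d1)
N(d1) = 0.6275830110; N(d2) = 0.4690762149; sqrt(T) = 0.7071067812
Term 1 = -0.9100 * 0.9940179641 * 0.3783633894 * 0.5700 / (2 * 0.7071067812) = -0.1379445639
Term 2 = -0.0220 * 0.8700 * 0.9890602788 * 0.4690762149 = -0.0088799006
Term 3 = 0.0120 * 0.9100 * 0.9940179641 * 0.6275830110 = 0.0068122104
Theta = -0.1379445639 + (-0.0088799006) + (0.0068122104) = -0.140012


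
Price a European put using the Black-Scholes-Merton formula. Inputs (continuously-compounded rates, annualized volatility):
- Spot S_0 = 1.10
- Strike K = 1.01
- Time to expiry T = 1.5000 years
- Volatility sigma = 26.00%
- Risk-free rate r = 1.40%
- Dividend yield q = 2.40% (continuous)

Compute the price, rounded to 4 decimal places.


Answer: Price = 0.0967

Derivation:
d1 = (ln(S/K) + (r - q + 0.5*sigma^2) * T) / (sigma * sqrt(T)) = 0.38017290
d2 = d1 - sigma * sqrt(T) = 0.06173923
exp(-rT) = 0.97921896; exp(-qT) = 0.96464029
P = K * exp(-rT) * N(-d2) - S_0 * exp(-qT) * N(-d1)
N(-d1) = 0.35190854; N(-d2) = 0.47538525
P = 1.0100 * 0.97921896 * 0.47538525 - 1.1000 * 0.96464029 * 0.35190854 = 0.0967


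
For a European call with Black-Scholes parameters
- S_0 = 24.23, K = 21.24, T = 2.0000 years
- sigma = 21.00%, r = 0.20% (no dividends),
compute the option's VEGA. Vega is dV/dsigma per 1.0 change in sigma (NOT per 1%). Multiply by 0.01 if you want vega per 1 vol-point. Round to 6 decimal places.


d1 = 0.6054360672; d2 = 0.3084512191
phi(d1) = 0.3321346072; exp(-qT) = 1.0000000000; exp(-rT) = 0.9960079893
Vega = S * exp(-qT) * phi(d1) * sqrt(T) = 24.2300 * 1.0000000000 * 0.3321346072 * 1.4142135624 = 11.381056

Answer: Vega = 11.381056


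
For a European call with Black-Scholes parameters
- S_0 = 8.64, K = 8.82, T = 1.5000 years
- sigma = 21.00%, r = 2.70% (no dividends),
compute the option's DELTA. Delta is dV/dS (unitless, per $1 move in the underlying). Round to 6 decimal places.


d1 = 0.2058959926; d2 = -0.0513004304
phi(d1) = 0.3905750600; exp(-qT) = 1.0000000000; exp(-rT) = 0.9603091645
N(d1) = 0.5815639221
Delta = exp(-qT) * N(d1) = 1.0000000000 * 0.5815639221 = 0.581564

Answer: Delta = 0.581564


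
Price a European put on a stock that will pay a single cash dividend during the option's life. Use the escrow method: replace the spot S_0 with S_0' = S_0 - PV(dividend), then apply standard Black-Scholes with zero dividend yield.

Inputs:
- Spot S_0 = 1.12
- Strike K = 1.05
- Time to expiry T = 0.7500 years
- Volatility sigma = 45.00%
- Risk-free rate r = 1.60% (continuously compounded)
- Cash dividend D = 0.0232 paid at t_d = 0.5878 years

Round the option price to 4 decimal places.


PV(D) = D * exp(-r * t_d) = 0.0232 * 0.99063929 = 0.02298283
S_0' = S_0 - PV(D) = 1.1200 - 0.02298283 = 1.09701717
d1 = (ln(S_0'/K) + (r + sigma^2/2)*T) / (sigma*sqrt(T)) = 0.33805056
d2 = d1 - sigma*sqrt(T) = -0.05166087
exp(-rT) = 0.98807171
N(-d1) = 0.36766254; N(-d2) = 0.52060054
P = K * exp(-rT) * N(-d2) - S_0' * N(-d1) = 1.0500 * 0.98807171 * 0.52060054 - 1.09701717 * 0.36766254 = 0.1368

Answer: Price = 0.1368


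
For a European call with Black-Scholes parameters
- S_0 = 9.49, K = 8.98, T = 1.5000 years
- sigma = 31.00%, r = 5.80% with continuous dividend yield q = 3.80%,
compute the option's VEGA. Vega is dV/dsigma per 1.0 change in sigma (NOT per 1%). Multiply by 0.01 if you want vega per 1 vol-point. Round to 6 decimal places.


Answer: Vega = 4.019642

Derivation:
d1 = 0.4143423320; d2 = 0.0346714219
phi(d1) = 0.3661257896; exp(-qT) = 0.9445940694; exp(-rT) = 0.9166770956
Vega = S * exp(-qT) * phi(d1) * sqrt(T) = 9.4900 * 0.9445940694 * 0.3661257896 * 1.2247448714 = 4.019642


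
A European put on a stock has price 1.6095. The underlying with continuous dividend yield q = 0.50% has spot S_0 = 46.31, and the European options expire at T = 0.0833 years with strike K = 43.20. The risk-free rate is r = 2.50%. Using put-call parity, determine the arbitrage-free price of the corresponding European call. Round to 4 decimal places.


Put-call parity: C - P = S_0 * exp(-qT) - K * exp(-rT).
S_0 * exp(-qT) = 46.3100 * 0.99958359 = 46.29071590
K * exp(-rT) = 43.2000 * 0.99791967 = 43.11012961
C = P + S*exp(-qT) - K*exp(-rT)
C = 1.6095 + 46.29071590 - 43.11012961 = 4.7901

Answer: Call price = 4.7901


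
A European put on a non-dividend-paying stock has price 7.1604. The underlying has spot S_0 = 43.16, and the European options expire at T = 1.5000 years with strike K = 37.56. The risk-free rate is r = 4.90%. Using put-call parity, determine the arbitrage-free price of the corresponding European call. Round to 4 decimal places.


Put-call parity: C - P = S_0 * exp(-qT) - K * exp(-rT).
S_0 * exp(-qT) = 43.1600 * 1.00000000 = 43.16000000
K * exp(-rT) = 37.5600 * 0.92913615 = 34.89835364
C = P + S*exp(-qT) - K*exp(-rT)
C = 7.1604 + 43.16000000 - 34.89835364 = 15.4220

Answer: Call price = 15.4220


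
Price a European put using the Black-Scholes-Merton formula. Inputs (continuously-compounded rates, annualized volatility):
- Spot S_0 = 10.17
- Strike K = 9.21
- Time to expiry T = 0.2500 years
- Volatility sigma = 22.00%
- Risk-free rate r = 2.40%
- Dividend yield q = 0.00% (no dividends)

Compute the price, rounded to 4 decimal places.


d1 = (ln(S/K) + (r - q + 0.5*sigma^2) * T) / (sigma * sqrt(T)) = 1.01093054
d2 = d1 - sigma * sqrt(T) = 0.90093054
exp(-rT) = 0.99401796; exp(-qT) = 1.00000000
P = K * exp(-rT) * N(-d2) - S_0 * exp(-qT) * N(-d1)
N(-d1) = 0.15602484; N(-d2) = 0.18381263
P = 9.2100 * 0.99401796 * 0.18381263 - 10.1700 * 1.00000000 * 0.15602484 = 0.0960

Answer: Price = 0.0960


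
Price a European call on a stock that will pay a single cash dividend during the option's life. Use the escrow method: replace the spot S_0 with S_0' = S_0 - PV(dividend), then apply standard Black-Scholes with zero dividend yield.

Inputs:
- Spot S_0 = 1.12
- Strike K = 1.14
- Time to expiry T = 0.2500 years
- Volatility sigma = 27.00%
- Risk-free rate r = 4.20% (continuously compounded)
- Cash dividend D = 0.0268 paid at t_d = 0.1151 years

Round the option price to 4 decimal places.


Answer: Price = 0.0440

Derivation:
PV(D) = D * exp(-r * t_d) = 0.0268 * 0.99517747 = 0.02667076
S_0' = S_0 - PV(D) = 1.1200 - 0.02667076 = 1.09332924
d1 = (ln(S_0'/K) + (r + sigma^2/2)*T) / (sigma*sqrt(T)) = -0.16435829
d2 = d1 - sigma*sqrt(T) = -0.29935829
exp(-rT) = 0.98955493
N(d1) = 0.43472455; N(d2) = 0.38233334
C = S_0' * N(d1) - K * exp(-rT) * N(d2) = 1.09332924 * 0.43472455 - 1.1400 * 0.98955493 * 0.38233334 = 0.0440


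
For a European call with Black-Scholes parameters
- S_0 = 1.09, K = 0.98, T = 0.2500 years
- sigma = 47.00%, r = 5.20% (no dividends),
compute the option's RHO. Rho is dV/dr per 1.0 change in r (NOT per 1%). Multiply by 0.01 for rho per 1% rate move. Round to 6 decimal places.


Answer: Rho = 0.157657

Derivation:
d1 = 0.6255017173; d2 = 0.3905017173
phi(d1) = 0.3280580409; exp(-qT) = 1.0000000000; exp(-rT) = 0.9870841350
N(d2) = 0.6519172071
Rho = K*T*exp(-rT)*N(d2) = 0.9800 * 0.2500 * 0.9870841350 * 0.6519172071 = 0.157657


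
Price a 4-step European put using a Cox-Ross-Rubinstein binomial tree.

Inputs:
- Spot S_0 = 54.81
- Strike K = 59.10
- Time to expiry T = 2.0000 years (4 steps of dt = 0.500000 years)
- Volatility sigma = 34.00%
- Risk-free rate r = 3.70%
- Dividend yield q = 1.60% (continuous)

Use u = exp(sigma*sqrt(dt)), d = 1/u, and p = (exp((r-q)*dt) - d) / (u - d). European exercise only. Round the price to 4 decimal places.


Answer: Price = V(0,0) = 11.1861

Derivation:
dt = T/N = 0.500000
u = exp(sigma*sqrt(dt)) = 1.271778; d = 1/u = 0.786300
p = (exp((r-q)*dt) - d) / (u - d) = 0.461926
Discount per step: exp(-r*dt) = 0.981670
Stock lattice S(k, i) with i counting down-moves:
  k=0: S(0,0) = 54.8100
  k=1: S(1,0) = 69.7062; S(1,1) = 43.0971
  k=2: S(2,0) = 88.6508; S(2,1) = 54.8100; S(2,2) = 33.8873
  k=3: S(3,0) = 112.7442; S(3,1) = 69.7062; S(3,2) = 43.0971; S(3,3) = 26.6456
  k=4: S(4,0) = 143.3857; S(4,1) = 88.6508; S(4,2) = 54.8100; S(4,3) = 33.8873; S(4,4) = 20.9514
Terminal payoffs V(N, i) = max(K - S_T, 0):
  V(4,0) = 0.000000; V(4,1) = 0.000000; V(4,2) = 4.290000; V(4,3) = 25.212709; V(4,4) = 38.148559
Backward induction: V(k, i) = exp(-r*dt) * [p * V(k+1, i) + (1-p) * V(k+1, i+1)].
  V(3,0) = exp(-r*dt) * [p*0.000000 + (1-p)*0.000000] = 0.000000
  V(3,1) = exp(-r*dt) * [p*0.000000 + (1-p)*4.290000] = 2.266026
  V(3,2) = exp(-r*dt) * [p*4.290000 + (1-p)*25.212709] = 15.262975
  V(3,3) = exp(-r*dt) * [p*25.212709 + (1-p)*38.148559] = 31.583424
  V(2,0) = exp(-r*dt) * [p*0.000000 + (1-p)*2.266026] = 1.196941
  V(2,1) = exp(-r*dt) * [p*2.266026 + (1-p)*15.262975] = 9.089625
  V(2,2) = exp(-r*dt) * [p*15.262975 + (1-p)*31.583424] = 23.603851
  V(1,0) = exp(-r*dt) * [p*1.196941 + (1-p)*9.089625] = 5.344006
  V(1,1) = exp(-r*dt) * [p*9.089625 + (1-p)*23.603851] = 16.589590
  V(0,0) = exp(-r*dt) * [p*5.344006 + (1-p)*16.589590] = 11.186095


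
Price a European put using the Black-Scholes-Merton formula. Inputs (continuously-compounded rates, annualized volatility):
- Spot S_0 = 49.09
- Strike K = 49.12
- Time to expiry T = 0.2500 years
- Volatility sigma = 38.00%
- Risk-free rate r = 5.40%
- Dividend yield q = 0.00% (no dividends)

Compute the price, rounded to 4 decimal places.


Answer: Price = 3.3857

Derivation:
d1 = (ln(S/K) + (r - q + 0.5*sigma^2) * T) / (sigma * sqrt(T)) = 0.16283718
d2 = d1 - sigma * sqrt(T) = -0.02716282
exp(-rT) = 0.98659072; exp(-qT) = 1.00000000
P = K * exp(-rT) * N(-d2) - S_0 * exp(-qT) * N(-d1)
N(-d1) = 0.43532332; N(-d2) = 0.51083506
P = 49.1200 * 0.98659072 * 0.51083506 - 49.0900 * 1.00000000 * 0.43532332 = 3.3857
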